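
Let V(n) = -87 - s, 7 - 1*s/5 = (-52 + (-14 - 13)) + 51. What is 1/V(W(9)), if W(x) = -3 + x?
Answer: -1/262 ≈ -0.0038168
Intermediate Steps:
s = 175 (s = 35 - 5*((-52 + (-14 - 13)) + 51) = 35 - 5*((-52 - 27) + 51) = 35 - 5*(-79 + 51) = 35 - 5*(-28) = 35 + 140 = 175)
V(n) = -262 (V(n) = -87 - 1*175 = -87 - 175 = -262)
1/V(W(9)) = 1/(-262) = -1/262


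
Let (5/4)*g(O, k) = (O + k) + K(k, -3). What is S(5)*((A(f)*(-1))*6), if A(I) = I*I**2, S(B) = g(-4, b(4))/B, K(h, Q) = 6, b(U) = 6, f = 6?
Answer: -41472/25 ≈ -1658.9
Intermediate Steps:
g(O, k) = 24/5 + 4*O/5 + 4*k/5 (g(O, k) = 4*((O + k) + 6)/5 = 4*(6 + O + k)/5 = 24/5 + 4*O/5 + 4*k/5)
S(B) = 32/(5*B) (S(B) = (24/5 + (4/5)*(-4) + (4/5)*6)/B = (24/5 - 16/5 + 24/5)/B = 32/(5*B))
A(I) = I**3
S(5)*((A(f)*(-1))*6) = ((32/5)/5)*((6**3*(-1))*6) = ((32/5)*(1/5))*((216*(-1))*6) = 32*(-216*6)/25 = (32/25)*(-1296) = -41472/25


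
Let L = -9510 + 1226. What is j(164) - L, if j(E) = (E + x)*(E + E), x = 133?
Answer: 105700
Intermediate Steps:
L = -8284
j(E) = 2*E*(133 + E) (j(E) = (E + 133)*(E + E) = (133 + E)*(2*E) = 2*E*(133 + E))
j(164) - L = 2*164*(133 + 164) - 1*(-8284) = 2*164*297 + 8284 = 97416 + 8284 = 105700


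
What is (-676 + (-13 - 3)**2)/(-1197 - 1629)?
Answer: 70/471 ≈ 0.14862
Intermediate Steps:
(-676 + (-13 - 3)**2)/(-1197 - 1629) = (-676 + (-16)**2)/(-2826) = (-676 + 256)*(-1/2826) = -420*(-1/2826) = 70/471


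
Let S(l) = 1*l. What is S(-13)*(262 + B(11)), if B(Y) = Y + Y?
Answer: -3692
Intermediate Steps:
B(Y) = 2*Y
S(l) = l
S(-13)*(262 + B(11)) = -13*(262 + 2*11) = -13*(262 + 22) = -13*284 = -3692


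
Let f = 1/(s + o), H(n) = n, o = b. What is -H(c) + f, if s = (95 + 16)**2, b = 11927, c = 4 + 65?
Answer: -1673111/24248 ≈ -69.000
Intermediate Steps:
c = 69
o = 11927
s = 12321 (s = 111**2 = 12321)
f = 1/24248 (f = 1/(12321 + 11927) = 1/24248 ≈ 4.1241e-5)
-H(c) + f = -1*69 + 1/24248 = -69 + 1/24248 = -1673111/24248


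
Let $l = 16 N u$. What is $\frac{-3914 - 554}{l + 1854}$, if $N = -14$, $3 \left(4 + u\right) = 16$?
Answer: $- \frac{6702}{2333} \approx -2.8727$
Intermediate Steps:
$u = \frac{4}{3}$ ($u = -4 + \frac{1}{3} \cdot 16 = -4 + \frac{16}{3} = \frac{4}{3} \approx 1.3333$)
$l = - \frac{896}{3}$ ($l = 16 \left(-14\right) \frac{4}{3} = \left(-224\right) \frac{4}{3} = - \frac{896}{3} \approx -298.67$)
$\frac{-3914 - 554}{l + 1854} = \frac{-3914 - 554}{- \frac{896}{3} + 1854} = - \frac{4468}{\frac{4666}{3}} = \left(-4468\right) \frac{3}{4666} = - \frac{6702}{2333}$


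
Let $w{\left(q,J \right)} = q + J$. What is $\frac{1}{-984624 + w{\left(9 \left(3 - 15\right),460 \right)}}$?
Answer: $- \frac{1}{984272} \approx -1.016 \cdot 10^{-6}$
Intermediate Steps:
$w{\left(q,J \right)} = J + q$
$\frac{1}{-984624 + w{\left(9 \left(3 - 15\right),460 \right)}} = \frac{1}{-984624 + \left(460 + 9 \left(3 - 15\right)\right)} = \frac{1}{-984624 + \left(460 + 9 \left(-12\right)\right)} = \frac{1}{-984624 + \left(460 - 108\right)} = \frac{1}{-984624 + 352} = \frac{1}{-984272} = - \frac{1}{984272}$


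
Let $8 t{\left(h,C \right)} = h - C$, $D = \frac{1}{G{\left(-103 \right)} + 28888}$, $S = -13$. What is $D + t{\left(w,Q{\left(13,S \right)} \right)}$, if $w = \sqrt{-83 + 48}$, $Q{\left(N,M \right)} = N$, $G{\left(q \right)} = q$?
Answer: $- \frac{374197}{230280} + \frac{i \sqrt{35}}{8} \approx -1.625 + 0.73951 i$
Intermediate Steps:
$D = \frac{1}{28785}$ ($D = \frac{1}{-103 + 28888} = \frac{1}{28785} \approx 3.474 \cdot 10^{-5}$)
$w = i \sqrt{35}$ ($w = \sqrt{-35} = i \sqrt{35} \approx 5.9161 i$)
$t{\left(h,C \right)} = - \frac{C}{8} + \frac{h}{8}$ ($t{\left(h,C \right)} = \frac{h - C}{8} = - \frac{C}{8} + \frac{h}{8}$)
$D + t{\left(w,Q{\left(13,S \right)} \right)} = \frac{1}{28785} + \left(\left(- \frac{1}{8}\right) 13 + \frac{i \sqrt{35}}{8}\right) = \frac{1}{28785} - \left(\frac{13}{8} - \frac{i \sqrt{35}}{8}\right) = - \frac{374197}{230280} + \frac{i \sqrt{35}}{8}$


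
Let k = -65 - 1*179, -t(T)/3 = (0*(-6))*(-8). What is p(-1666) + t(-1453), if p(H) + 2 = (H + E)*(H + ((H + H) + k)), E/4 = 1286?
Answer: -18231678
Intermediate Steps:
t(T) = 0 (t(T) = -3*0*(-6)*(-8) = -0*(-8) = -3*0 = 0)
k = -244 (k = -65 - 179 = -244)
E = 5144 (E = 4*1286 = 5144)
p(H) = -2 + (-244 + 3*H)*(5144 + H) (p(H) = -2 + (H + 5144)*(H + ((H + H) - 244)) = -2 + (5144 + H)*(H + (2*H - 244)) = -2 + (5144 + H)*(H + (-244 + 2*H)) = -2 + (5144 + H)*(-244 + 3*H) = -2 + (-244 + 3*H)*(5144 + H))
p(-1666) + t(-1453) = (-1255138 + 3*(-1666)² + 15188*(-1666)) + 0 = (-1255138 + 3*2775556 - 25303208) + 0 = (-1255138 + 8326668 - 25303208) + 0 = -18231678 + 0 = -18231678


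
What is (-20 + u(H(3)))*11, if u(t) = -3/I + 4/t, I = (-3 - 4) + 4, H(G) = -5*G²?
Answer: -9449/45 ≈ -209.98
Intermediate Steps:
I = -3 (I = -7 + 4 = -3)
u(t) = 1 + 4/t (u(t) = -3/(-3) + 4/t = -3*(-⅓) + 4/t = 1 + 4/t)
(-20 + u(H(3)))*11 = (-20 + (4 - 5*3²)/((-5*3²)))*11 = (-20 + (4 - 5*9)/((-5*9)))*11 = (-20 + (4 - 45)/(-45))*11 = (-20 - 1/45*(-41))*11 = (-20 + 41/45)*11 = -859/45*11 = -9449/45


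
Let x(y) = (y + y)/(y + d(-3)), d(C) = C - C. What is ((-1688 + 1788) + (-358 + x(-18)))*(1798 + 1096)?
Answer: -740864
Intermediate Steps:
d(C) = 0
x(y) = 2 (x(y) = (y + y)/(y + 0) = (2*y)/y = 2)
((-1688 + 1788) + (-358 + x(-18)))*(1798 + 1096) = ((-1688 + 1788) + (-358 + 2))*(1798 + 1096) = (100 - 356)*2894 = -256*2894 = -740864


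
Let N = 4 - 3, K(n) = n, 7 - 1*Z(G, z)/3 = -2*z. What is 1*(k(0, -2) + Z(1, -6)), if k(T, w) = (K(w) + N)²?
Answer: -14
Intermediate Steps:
Z(G, z) = 21 + 6*z (Z(G, z) = 21 - (-6)*z = 21 + 6*z)
N = 1
k(T, w) = (1 + w)² (k(T, w) = (w + 1)² = (1 + w)²)
1*(k(0, -2) + Z(1, -6)) = 1*((1 - 2)² + (21 + 6*(-6))) = 1*((-1)² + (21 - 36)) = 1*(1 - 15) = 1*(-14) = -14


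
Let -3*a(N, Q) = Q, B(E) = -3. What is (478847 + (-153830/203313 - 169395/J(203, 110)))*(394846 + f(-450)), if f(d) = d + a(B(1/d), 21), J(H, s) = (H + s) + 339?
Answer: 8340203894753621151/44186692 ≈ 1.8875e+11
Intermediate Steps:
a(N, Q) = -Q/3
J(H, s) = 339 + H + s
f(d) = -7 + d (f(d) = d - ⅓*21 = d - 7 = -7 + d)
(478847 + (-153830/203313 - 169395/J(203, 110)))*(394846 + f(-450)) = (478847 + (-153830/203313 - 169395/(339 + 203 + 110)))*(394846 + (-7 - 450)) = (478847 + (-153830*1/203313 - 169395/652))*(394846 - 457) = (478847 + (-153830/203313 - 169395*1/652))*394389 = (478847 + (-153830/203313 - 169395/652))*394389 = (478847 - 34540502795/132560076)*394389 = (63441454209577/132560076)*394389 = 8340203894753621151/44186692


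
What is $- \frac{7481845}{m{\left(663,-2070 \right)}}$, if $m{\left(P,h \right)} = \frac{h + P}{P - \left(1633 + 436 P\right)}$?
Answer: $- \frac{310002765730}{201} \approx -1.5423 \cdot 10^{9}$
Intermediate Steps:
$m{\left(P,h \right)} = \frac{P + h}{-1633 - 435 P}$ ($m{\left(P,h \right)} = \frac{P + h}{P - \left(1633 + 436 P\right)} = \frac{P + h}{-1633 - 435 P}$)
$- \frac{7481845}{m{\left(663,-2070 \right)}} = - \frac{7481845}{\frac{1}{1633 + 435 \cdot 663} \left(\left(-1\right) 663 - -2070\right)} = - \frac{7481845}{\frac{1}{1633 + 288405} \left(-663 + 2070\right)} = - \frac{7481845}{\frac{1}{290038} \cdot 1407} = - \frac{7481845}{\frac{201}{41434}} = \left(-7481845\right) \frac{41434}{201} = - \frac{310002765730}{201}$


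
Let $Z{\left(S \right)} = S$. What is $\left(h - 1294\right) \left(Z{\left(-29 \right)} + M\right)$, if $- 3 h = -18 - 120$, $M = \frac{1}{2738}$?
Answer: $\frac{49546224}{1369} \approx 36192.0$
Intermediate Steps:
$M = \frac{1}{2738} \approx 0.00036523$
$h = 46$ ($h = - \frac{-18 - 120}{3} = \left(- \frac{1}{3}\right) \left(-138\right) = 46$)
$\left(h - 1294\right) \left(Z{\left(-29 \right)} + M\right) = \left(46 - 1294\right) \left(-29 + \frac{1}{2738}\right) = \left(-1248\right) \left(- \frac{79401}{2738}\right) = \frac{49546224}{1369}$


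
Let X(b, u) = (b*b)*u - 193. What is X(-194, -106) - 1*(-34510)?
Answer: -3955099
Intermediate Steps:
X(b, u) = -193 + u*b**2 (X(b, u) = b**2*u - 193 = u*b**2 - 193 = -193 + u*b**2)
X(-194, -106) - 1*(-34510) = (-193 - 106*(-194)**2) - 1*(-34510) = (-193 - 106*37636) + 34510 = (-193 - 3989416) + 34510 = -3989609 + 34510 = -3955099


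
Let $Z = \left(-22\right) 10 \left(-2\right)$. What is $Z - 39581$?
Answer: $-39141$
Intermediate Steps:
$Z = 440$ ($Z = \left(-220\right) \left(-2\right) = 440$)
$Z - 39581 = 440 - 39581 = -39141$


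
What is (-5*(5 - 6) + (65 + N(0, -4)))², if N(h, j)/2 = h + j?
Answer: 3844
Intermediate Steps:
N(h, j) = 2*h + 2*j (N(h, j) = 2*(h + j) = 2*h + 2*j)
(-5*(5 - 6) + (65 + N(0, -4)))² = (-5*(5 - 6) + (65 + (2*0 + 2*(-4))))² = (-5*(-1) + (65 + (0 - 8)))² = (5 + (65 - 8))² = (5 + 57)² = 62² = 3844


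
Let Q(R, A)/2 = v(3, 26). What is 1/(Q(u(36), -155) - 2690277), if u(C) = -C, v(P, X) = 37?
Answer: -1/2690203 ≈ -3.7172e-7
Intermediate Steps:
Q(R, A) = 74 (Q(R, A) = 2*37 = 74)
1/(Q(u(36), -155) - 2690277) = 1/(74 - 2690277) = 1/(-2690203) = -1/2690203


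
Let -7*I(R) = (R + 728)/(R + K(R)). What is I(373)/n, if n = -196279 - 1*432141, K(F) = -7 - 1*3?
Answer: 367/532271740 ≈ 6.8950e-7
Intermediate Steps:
K(F) = -10 (K(F) = -7 - 3 = -10)
I(R) = -(728 + R)/(7*(-10 + R)) (I(R) = -(R + 728)/(7*(R - 10)) = -(728 + R)/(7*(-10 + R)))
n = -628420 (n = -196279 - 432141 = -628420)
I(373)/n = ((-728 - 1*373)/(7*(-10 + 373)))/(-628420) = ((⅐)*(-728 - 373)/363)*(-1/628420) = ((⅐)*(1/363)*(-1101))*(-1/628420) = -367/847*(-1/628420) = 367/532271740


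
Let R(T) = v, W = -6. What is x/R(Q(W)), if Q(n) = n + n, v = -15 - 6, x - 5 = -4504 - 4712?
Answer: 9211/21 ≈ 438.62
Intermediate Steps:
x = -9211 (x = 5 + (-4504 - 4712) = 5 - 9216 = -9211)
v = -21
Q(n) = 2*n
R(T) = -21
x/R(Q(W)) = -9211/(-21) = -9211*(-1/21) = 9211/21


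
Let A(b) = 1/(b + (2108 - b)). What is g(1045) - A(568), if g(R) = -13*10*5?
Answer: -1370201/2108 ≈ -650.00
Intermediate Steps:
g(R) = -650 (g(R) = -130*5 = -650)
A(b) = 1/2108
g(1045) - A(568) = -650 - 1*1/2108 = -650 - 1/2108 = -1370201/2108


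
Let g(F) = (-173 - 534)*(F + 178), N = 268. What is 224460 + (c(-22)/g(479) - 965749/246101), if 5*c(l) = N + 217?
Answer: 25658397395522992/114313668399 ≈ 2.2446e+5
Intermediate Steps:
g(F) = -125846 - 707*F (g(F) = -707*(178 + F) = -125846 - 707*F)
c(l) = 97 (c(l) = (268 + 217)/5 = (1/5)*485 = 97)
224460 + (c(-22)/g(479) - 965749/246101) = 224460 + (97/(-125846 - 707*479) - 965749/246101) = 224460 + (97/(-125846 - 338653) - 965749*1/246101) = 224460 + (97/(-464499) - 965749/246101) = 224460 + (97*(-1/464499) - 965749/246101) = 224460 + (-97/464499 - 965749/246101) = 224460 - 448613316548/114313668399 = 25658397395522992/114313668399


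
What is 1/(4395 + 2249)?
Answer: 1/6644 ≈ 0.00015051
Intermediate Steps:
1/(4395 + 2249) = 1/6644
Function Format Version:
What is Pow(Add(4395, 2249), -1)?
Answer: Rational(1, 6644) ≈ 0.00015051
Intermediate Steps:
Pow(Add(4395, 2249), -1) = Pow(6644, -1) = Rational(1, 6644)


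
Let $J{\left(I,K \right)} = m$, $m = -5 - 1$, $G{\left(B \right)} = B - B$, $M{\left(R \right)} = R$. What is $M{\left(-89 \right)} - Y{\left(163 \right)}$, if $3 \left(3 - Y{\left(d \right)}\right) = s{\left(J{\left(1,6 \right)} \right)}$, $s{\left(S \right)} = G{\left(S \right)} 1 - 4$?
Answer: $- \frac{280}{3} \approx -93.333$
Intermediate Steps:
$G{\left(B \right)} = 0$
$m = -6$
$J{\left(I,K \right)} = -6$
$s{\left(S \right)} = -4$ ($s{\left(S \right)} = 0 \cdot 1 - 4 = 0 - 4 = -4$)
$Y{\left(d \right)} = \frac{13}{3}$ ($Y{\left(d \right)} = 3 - - \frac{4}{3} = 3 + \frac{4}{3} = \frac{13}{3}$)
$M{\left(-89 \right)} - Y{\left(163 \right)} = -89 - \frac{13}{3} = - \frac{280}{3}$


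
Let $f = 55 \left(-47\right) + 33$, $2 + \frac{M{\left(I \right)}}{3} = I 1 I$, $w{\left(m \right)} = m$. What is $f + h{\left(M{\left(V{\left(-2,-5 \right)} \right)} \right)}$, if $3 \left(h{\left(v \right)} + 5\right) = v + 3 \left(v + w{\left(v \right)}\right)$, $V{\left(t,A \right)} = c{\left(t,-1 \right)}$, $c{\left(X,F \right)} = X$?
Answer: $-2543$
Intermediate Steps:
$V{\left(t,A \right)} = t$
$M{\left(I \right)} = -6 + 3 I^{2}$ ($M{\left(I \right)} = -6 + 3 I 1 I = -6 + 3 I I = -6 + 3 I^{2}$)
$f = -2552$ ($f = -2585 + 33 = -2552$)
$h{\left(v \right)} = -5 + \frac{7 v}{3}$ ($h{\left(v \right)} = -5 + \frac{v + 3 \left(v + v\right)}{3} = -5 + \frac{v + 3 \cdot 2 v}{3} = -5 + \frac{v + 6 v}{3} = -5 + \frac{7 v}{3}$)
$f + h{\left(M{\left(V{\left(-2,-5 \right)} \right)} \right)} = -2552 - \left(5 - \frac{7 \left(-6 + 3 \left(-2\right)^{2}\right)}{3}\right) = -2552 - \left(5 - \frac{7 \left(-6 + 3 \cdot 4\right)}{3}\right) = -2552 - \left(5 - \frac{7 \left(-6 + 12\right)}{3}\right) = -2552 + \left(-5 + \frac{7}{3} \cdot 6\right) = -2552 + \left(-5 + 14\right) = -2552 + 9 = -2543$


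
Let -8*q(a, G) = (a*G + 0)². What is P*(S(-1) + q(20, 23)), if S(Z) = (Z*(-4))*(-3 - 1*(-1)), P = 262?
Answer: -6931996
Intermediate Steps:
q(a, G) = -G²*a²/8 (q(a, G) = -(a*G + 0)²/8 = -(G*a + 0)²/8 = -G²*a²/8)
S(Z) = 8*Z (S(Z) = (-4*Z)*(-3 + 1) = -4*Z*(-2) = 8*Z)
P*(S(-1) + q(20, 23)) = 262*(8*(-1) - ⅛*23²*20²) = 262*(-8 - ⅛*529*400) = 262*(-8 - 26450) = 262*(-26458) = -6931996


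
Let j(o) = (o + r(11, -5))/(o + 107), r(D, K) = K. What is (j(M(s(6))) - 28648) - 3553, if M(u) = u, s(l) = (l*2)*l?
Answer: -5763912/179 ≈ -32201.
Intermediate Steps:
s(l) = 2*l² (s(l) = (2*l)*l = 2*l²)
j(o) = (-5 + o)/(107 + o) (j(o) = (o - 5)/(o + 107) = (-5 + o)/(107 + o))
(j(M(s(6))) - 28648) - 3553 = ((-5 + 2*6²)/(107 + 2*6²) - 28648) - 3553 = ((-5 + 2*36)/(107 + 2*36) - 28648) - 3553 = ((-5 + 72)/(107 + 72) - 28648) - 3553 = (67/179 - 28648) - 3553 = -5127925/179 - 3553 = -5763912/179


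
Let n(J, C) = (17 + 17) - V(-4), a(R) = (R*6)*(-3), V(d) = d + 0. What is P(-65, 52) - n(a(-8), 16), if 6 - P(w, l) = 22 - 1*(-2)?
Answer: -56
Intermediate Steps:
V(d) = d
a(R) = -18*R (a(R) = (6*R)*(-3) = -18*R)
P(w, l) = -18 (P(w, l) = 6 - (22 - 1*(-2)) = 6 - (22 + 2) = 6 - 1*24 = 6 - 24 = -18)
n(J, C) = 38 (n(J, C) = (17 + 17) - 1*(-4) = 34 + 4 = 38)
P(-65, 52) - n(a(-8), 16) = -18 - 1*38 = -18 - 38 = -56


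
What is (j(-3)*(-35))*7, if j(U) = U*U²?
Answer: 6615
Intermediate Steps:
j(U) = U³
(j(-3)*(-35))*7 = ((-3)³*(-35))*7 = -27*(-35)*7 = 945*7 = 6615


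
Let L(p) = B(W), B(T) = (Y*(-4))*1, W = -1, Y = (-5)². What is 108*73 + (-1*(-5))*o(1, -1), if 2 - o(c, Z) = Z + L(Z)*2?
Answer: 8899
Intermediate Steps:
Y = 25
B(T) = -100 (B(T) = (25*(-4))*1 = -100*1 = -100)
L(p) = -100
o(c, Z) = 202 - Z (o(c, Z) = 2 - (Z - 100*2) = 2 - (Z - 200) = 2 - (-200 + Z) = 2 + (200 - Z) = 202 - Z)
108*73 + (-1*(-5))*o(1, -1) = 108*73 + (-1*(-5))*(202 - 1*(-1)) = 7884 + 5*(202 + 1) = 7884 + 5*203 = 7884 + 1015 = 8899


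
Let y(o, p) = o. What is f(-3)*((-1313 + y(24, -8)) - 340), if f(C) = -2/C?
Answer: -1086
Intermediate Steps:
f(-3)*((-1313 + y(24, -8)) - 340) = (-2/(-3))*((-1313 + 24) - 340) = (-2*(-1/3))*(-1289 - 340) = (2/3)*(-1629) = -1086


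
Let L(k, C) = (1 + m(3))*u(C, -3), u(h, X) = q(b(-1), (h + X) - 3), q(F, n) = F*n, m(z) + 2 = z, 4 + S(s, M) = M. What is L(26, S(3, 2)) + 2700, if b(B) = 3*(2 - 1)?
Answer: 2652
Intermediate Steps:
S(s, M) = -4 + M
m(z) = -2 + z
b(B) = 3 (b(B) = 3*1 = 3)
u(h, X) = -9 + 3*X + 3*h (u(h, X) = 3*((h + X) - 3) = 3*((X + h) - 3) = 3*(-3 + X + h) = -9 + 3*X + 3*h)
L(k, C) = -36 + 6*C (L(k, C) = (1 + (-2 + 3))*(-9 + 3*(-3) + 3*C) = (1 + 1)*(-9 - 9 + 3*C) = 2*(-18 + 3*C) = -36 + 6*C)
L(26, S(3, 2)) + 2700 = (-36 + 6*(-4 + 2)) + 2700 = (-36 + 6*(-2)) + 2700 = (-36 - 12) + 2700 = -48 + 2700 = 2652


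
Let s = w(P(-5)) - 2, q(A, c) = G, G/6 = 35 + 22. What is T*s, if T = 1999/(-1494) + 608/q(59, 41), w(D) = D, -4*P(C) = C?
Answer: -219/664 ≈ -0.32982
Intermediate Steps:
P(C) = -C/4
G = 342 (G = 6*(35 + 22) = 6*57 = 342)
q(A, c) = 342
s = -¾ (s = -¼*(-5) - 2 = 5/4 - 2 = -¾ ≈ -0.75000)
T = 73/166 (T = 1999/(-1494) + 608/342 = 1999*(-1/1494) + 608*(1/342) = -1999/1494 + 16/9 = 73/166 ≈ 0.43976)
T*s = (73/166)*(-¾) = -219/664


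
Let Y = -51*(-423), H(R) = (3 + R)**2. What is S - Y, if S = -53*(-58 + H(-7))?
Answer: -19347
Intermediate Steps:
S = 2226 (S = -53*(-58 + (3 - 7)**2) = -53*(-58 + (-4)**2) = -53*(-58 + 16) = -53*(-42) = 2226)
Y = 21573
S - Y = 2226 - 1*21573 = 2226 - 21573 = -19347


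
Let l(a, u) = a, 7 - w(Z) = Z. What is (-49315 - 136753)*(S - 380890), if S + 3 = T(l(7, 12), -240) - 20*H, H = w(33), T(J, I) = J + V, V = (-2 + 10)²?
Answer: 70762032536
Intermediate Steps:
w(Z) = 7 - Z
V = 64 (V = 8² = 64)
T(J, I) = 64 + J (T(J, I) = J + 64 = 64 + J)
H = -26 (H = 7 - 1*33 = 7 - 33 = -26)
S = 588 (S = -3 + ((64 + 7) - 20*(-26)) = -3 + (71 + 520) = -3 + 591 = 588)
(-49315 - 136753)*(S - 380890) = (-49315 - 136753)*(588 - 380890) = -186068*(-380302) = 70762032536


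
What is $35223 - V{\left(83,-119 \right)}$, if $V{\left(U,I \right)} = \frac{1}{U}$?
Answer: $\frac{2923508}{83} \approx 35223.0$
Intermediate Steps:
$35223 - V{\left(83,-119 \right)} = 35223 - \frac{1}{83} = \frac{2923508}{83}$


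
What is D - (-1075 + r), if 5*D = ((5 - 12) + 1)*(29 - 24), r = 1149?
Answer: -80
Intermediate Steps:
D = -6 (D = (((5 - 12) + 1)*(29 - 24))/5 = ((-7 + 1)*5)/5 = (-6*5)/5 = (⅕)*(-30) = -6)
D - (-1075 + r) = -6 - (-1075 + 1149) = -6 - 1*74 = -6 - 74 = -80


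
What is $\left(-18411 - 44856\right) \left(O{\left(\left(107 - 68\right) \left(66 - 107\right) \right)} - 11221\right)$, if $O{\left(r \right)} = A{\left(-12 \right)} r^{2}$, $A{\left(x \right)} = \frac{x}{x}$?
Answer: $-161051209860$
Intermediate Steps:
$A{\left(x \right)} = 1$
$O{\left(r \right)} = r^{2}$ ($O{\left(r \right)} = 1 r^{2} = r^{2}$)
$\left(-18411 - 44856\right) \left(O{\left(\left(107 - 68\right) \left(66 - 107\right) \right)} - 11221\right) = \left(-18411 - 44856\right) \left(\left(\left(107 - 68\right) \left(66 - 107\right)\right)^{2} - 11221\right) = - 63267 \left(\left(39 \left(-41\right)\right)^{2} - 11221\right) = - 63267 \left(\left(-1599\right)^{2} - 11221\right) = - 63267 \left(2556801 - 11221\right) = \left(-63267\right) 2545580 = -161051209860$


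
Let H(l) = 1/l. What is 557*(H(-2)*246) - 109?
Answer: -68620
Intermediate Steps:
557*(H(-2)*246) - 109 = 557*(246/(-2)) - 109 = 557*(-½*246) - 109 = 557*(-123) - 109 = -68511 - 109 = -68620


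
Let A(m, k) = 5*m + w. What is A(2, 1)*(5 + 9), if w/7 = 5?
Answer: 630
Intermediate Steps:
w = 35 (w = 7*5 = 35)
A(m, k) = 35 + 5*m (A(m, k) = 5*m + 35 = 35 + 5*m)
A(2, 1)*(5 + 9) = (35 + 5*2)*(5 + 9) = (35 + 10)*14 = 45*14 = 630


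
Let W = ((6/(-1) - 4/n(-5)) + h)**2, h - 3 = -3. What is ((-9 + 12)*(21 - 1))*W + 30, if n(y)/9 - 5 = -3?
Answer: 63530/27 ≈ 2353.0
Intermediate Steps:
h = 0 (h = 3 - 3 = 0)
n(y) = 18 (n(y) = 45 + 9*(-3) = 45 - 27 = 18)
W = 3136/81 (W = ((6/(-1) - 4/18) + 0)**2 = ((6*(-1) - 4*1/18) + 0)**2 = ((-6 - 2/9) + 0)**2 = (-56/9 + 0)**2 = (-56/9)**2 = 3136/81 ≈ 38.716)
((-9 + 12)*(21 - 1))*W + 30 = ((-9 + 12)*(21 - 1))*(3136/81) + 30 = (3*20)*(3136/81) + 30 = 60*(3136/81) + 30 = 62720/27 + 30 = 63530/27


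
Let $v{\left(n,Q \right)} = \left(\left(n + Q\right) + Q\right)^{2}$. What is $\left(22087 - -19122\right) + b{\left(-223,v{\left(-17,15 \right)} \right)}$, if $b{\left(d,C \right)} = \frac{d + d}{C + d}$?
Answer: $\frac{1112866}{27} \approx 41217.0$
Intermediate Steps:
$v{\left(n,Q \right)} = \left(n + 2 Q\right)^{2}$ ($v{\left(n,Q \right)} = \left(\left(Q + n\right) + Q\right)^{2} = \left(n + 2 Q\right)^{2}$)
$b{\left(d,C \right)} = \frac{2 d}{C + d}$
$\left(22087 - -19122\right) + b{\left(-223,v{\left(-17,15 \right)} \right)} = \left(22087 - -19122\right) + 2 \left(-223\right) \frac{1}{\left(-17 + 2 \cdot 15\right)^{2} - 223} = \left(22087 + 19122\right) + 2 \left(-223\right) \frac{1}{\left(-17 + 30\right)^{2} - 223} = 41209 + 2 \left(-223\right) \frac{1}{13^{2} - 223} = 41209 + 2 \left(-223\right) \frac{1}{169 - 223} = 41209 + 2 \left(-223\right) \frac{1}{-54} = 41209 + 2 \left(-223\right) \left(- \frac{1}{54}\right) = 41209 + \frac{223}{27} = \frac{1112866}{27}$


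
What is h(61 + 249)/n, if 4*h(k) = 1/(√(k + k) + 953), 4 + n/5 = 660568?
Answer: 953/11990412403920 - √155/5995206201960 ≈ 7.7404e-11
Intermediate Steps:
n = 3302820 (n = -20 + 5*660568 = -20 + 3302840 = 3302820)
h(k) = 1/(4*(953 + √2*√k)) (h(k) = 1/(4*(√(k + k) + 953)) = 1/(4*(√(2*k) + 953)) = 1/(4*(√2*√k + 953)) = 1/(4*(953 + √2*√k)))
h(61 + 249)/n = (1/(4*(953 + √2*√(61 + 249))))/3302820 = (1/(4*(953 + √2*√310)))*(1/3302820) = (1/(4*(953 + 2*√155)))*(1/3302820) = 1/(13211280*(953 + 2*√155))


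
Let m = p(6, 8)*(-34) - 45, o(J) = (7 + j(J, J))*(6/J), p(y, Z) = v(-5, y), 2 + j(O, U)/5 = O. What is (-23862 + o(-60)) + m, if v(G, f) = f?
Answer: -240807/10 ≈ -24081.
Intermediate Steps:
j(O, U) = -10 + 5*O
p(y, Z) = y
o(J) = 6*(-3 + 5*J)/J (o(J) = (7 + (-10 + 5*J))*(6/J) = (-3 + 5*J)*(6/J) = 6*(-3 + 5*J)/J)
m = -249 (m = 6*(-34) - 45 = -204 - 45 = -249)
(-23862 + o(-60)) + m = (-23862 + (30 - 18/(-60))) - 249 = (-23862 + (30 - 18*(-1/60))) - 249 = (-23862 + (30 + 3/10)) - 249 = (-23862 + 303/10) - 249 = -238317/10 - 249 = -240807/10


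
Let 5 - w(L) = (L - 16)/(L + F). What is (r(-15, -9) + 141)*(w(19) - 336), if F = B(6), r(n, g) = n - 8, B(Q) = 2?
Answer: -273524/7 ≈ -39075.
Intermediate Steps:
r(n, g) = -8 + n
F = 2
w(L) = 5 - (-16 + L)/(2 + L) (w(L) = 5 - (L - 16)/(L + 2) = 5 - (-16 + L)/(2 + L))
(r(-15, -9) + 141)*(w(19) - 336) = ((-8 - 15) + 141)*(2*(13 + 2*19)/(2 + 19) - 336) = (-23 + 141)*(2*(13 + 38)/21 - 336) = 118*(2*(1/21)*51 - 336) = 118*(34/7 - 336) = 118*(-2318/7) = -273524/7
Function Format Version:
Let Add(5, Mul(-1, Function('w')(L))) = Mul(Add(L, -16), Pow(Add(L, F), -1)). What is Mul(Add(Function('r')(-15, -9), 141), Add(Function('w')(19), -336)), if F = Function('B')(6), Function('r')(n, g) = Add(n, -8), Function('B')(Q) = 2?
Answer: Rational(-273524, 7) ≈ -39075.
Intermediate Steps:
Function('r')(n, g) = Add(-8, n)
F = 2
Function('w')(L) = Add(5, Mul(-1, Pow(Add(2, L), -1), Add(-16, L))) (Function('w')(L) = Add(5, Mul(-1, Mul(Add(L, -16), Pow(Add(L, 2), -1)))) = Add(5, Mul(-1, Mul(Add(-16, L), Pow(Add(2, L), -1)))) = Add(5, Mul(-1, Mul(Pow(Add(2, L), -1), Add(-16, L)))) = Add(5, Mul(-1, Pow(Add(2, L), -1), Add(-16, L))))
Mul(Add(Function('r')(-15, -9), 141), Add(Function('w')(19), -336)) = Mul(Add(Add(-8, -15), 141), Add(Mul(2, Pow(Add(2, 19), -1), Add(13, Mul(2, 19))), -336)) = Mul(Add(-23, 141), Add(Mul(2, Pow(21, -1), Add(13, 38)), -336)) = Mul(118, Add(Mul(2, Rational(1, 21), 51), -336)) = Mul(118, Add(Rational(34, 7), -336)) = Mul(118, Rational(-2318, 7)) = Rational(-273524, 7)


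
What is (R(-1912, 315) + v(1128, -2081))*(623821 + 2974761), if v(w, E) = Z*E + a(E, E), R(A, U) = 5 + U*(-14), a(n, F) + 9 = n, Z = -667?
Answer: 4971556187624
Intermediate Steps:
a(n, F) = -9 + n
R(A, U) = 5 - 14*U
v(w, E) = -9 - 666*E (v(w, E) = -667*E + (-9 + E) = -9 - 666*E)
(R(-1912, 315) + v(1128, -2081))*(623821 + 2974761) = ((5 - 14*315) + (-9 - 666*(-2081)))*(623821 + 2974761) = ((5 - 4410) + (-9 + 1385946))*3598582 = (-4405 + 1385937)*3598582 = 1381532*3598582 = 4971556187624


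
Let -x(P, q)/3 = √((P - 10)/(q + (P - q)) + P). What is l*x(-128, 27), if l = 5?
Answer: -15*I*√8123/8 ≈ -168.99*I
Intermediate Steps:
x(P, q) = -3*√(P + (-10 + P)/P) (x(P, q) = -3*√((P - 10)/(q + (P - q)) + P) = -3*√((-10 + P)/P + P) = -3*√(P + (-10 + P)/P))
l*x(-128, 27) = 5*(-3*√(1 - 128 - 10/(-128))) = 5*(-3*√(1 - 128 - 10*(-1/128))) = 5*(-3*√(1 - 128 + 5/64)) = 5*(-3*I*√8123/8) = -15*I*√8123/8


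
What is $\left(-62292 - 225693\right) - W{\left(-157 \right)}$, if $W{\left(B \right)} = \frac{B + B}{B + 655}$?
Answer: $- \frac{71708108}{249} \approx -2.8798 \cdot 10^{5}$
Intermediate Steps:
$W{\left(B \right)} = \frac{2 B}{655 + B}$
$\left(-62292 - 225693\right) - W{\left(-157 \right)} = \left(-62292 - 225693\right) - 2 \left(-157\right) \frac{1}{655 - 157} = -287985 - 2 \left(-157\right) \frac{1}{498} = -287985 - - \frac{157}{249} = -287985 + \frac{157}{249} = - \frac{71708108}{249}$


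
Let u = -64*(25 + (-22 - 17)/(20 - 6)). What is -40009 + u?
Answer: -290015/7 ≈ -41431.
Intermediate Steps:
u = -9952/7 (u = -64*(25 - 39/14) = -64*311/14 = -9952/7 ≈ -1421.7)
-40009 + u = -40009 - 9952/7 = -290015/7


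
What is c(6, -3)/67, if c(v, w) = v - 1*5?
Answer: 1/67 ≈ 0.014925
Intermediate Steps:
c(v, w) = -5 + v (c(v, w) = v - 5 = -5 + v)
c(6, -3)/67 = (-5 + 6)/67 = (1/67)*1 = 1/67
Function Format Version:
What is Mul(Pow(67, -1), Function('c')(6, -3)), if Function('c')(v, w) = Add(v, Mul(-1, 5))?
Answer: Rational(1, 67) ≈ 0.014925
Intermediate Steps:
Function('c')(v, w) = Add(-5, v) (Function('c')(v, w) = Add(v, -5) = Add(-5, v))
Mul(Pow(67, -1), Function('c')(6, -3)) = Mul(Pow(67, -1), Add(-5, 6)) = Mul(Rational(1, 67), 1) = Rational(1, 67)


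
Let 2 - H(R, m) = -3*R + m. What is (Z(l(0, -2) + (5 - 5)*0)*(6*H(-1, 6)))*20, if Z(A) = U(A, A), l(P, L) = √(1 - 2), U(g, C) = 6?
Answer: -5040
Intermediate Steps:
l(P, L) = I (l(P, L) = √(-1) = I)
H(R, m) = 2 - m + 3*R (H(R, m) = 2 - (-3*R + m) = 2 - (m - 3*R) = 2 + (-m + 3*R) = 2 - m + 3*R)
Z(A) = 6
(Z(l(0, -2) + (5 - 5)*0)*(6*H(-1, 6)))*20 = (6*(6*(2 - 1*6 + 3*(-1))))*20 = (6*(6*(2 - 6 - 3)))*20 = (6*(6*(-7)))*20 = (6*(-42))*20 = -252*20 = -5040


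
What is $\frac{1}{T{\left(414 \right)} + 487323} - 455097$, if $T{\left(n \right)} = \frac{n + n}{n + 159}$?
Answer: $- \frac{42359959554802}{93078969} \approx -4.551 \cdot 10^{5}$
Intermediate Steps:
$T{\left(n \right)} = \frac{2 n}{159 + n}$
$\frac{1}{T{\left(414 \right)} + 487323} - 455097 = \frac{1}{2 \cdot 414 \frac{1}{159 + 414} + 487323} - 455097 = \frac{1}{2 \cdot 414 \cdot \frac{1}{573} + 487323} - 455097 = \frac{1}{\frac{276}{191} + 487323} - 455097 = \frac{1}{\frac{93078969}{191}} - 455097 = \frac{191}{93078969} - 455097 = - \frac{42359959554802}{93078969}$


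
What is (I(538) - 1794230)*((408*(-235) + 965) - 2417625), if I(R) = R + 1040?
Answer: 4504109856080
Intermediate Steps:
I(R) = 1040 + R
(I(538) - 1794230)*((408*(-235) + 965) - 2417625) = ((1040 + 538) - 1794230)*((408*(-235) + 965) - 2417625) = (1578 - 1794230)*((-95880 + 965) - 2417625) = -1792652*(-94915 - 2417625) = -1792652*(-2512540) = 4504109856080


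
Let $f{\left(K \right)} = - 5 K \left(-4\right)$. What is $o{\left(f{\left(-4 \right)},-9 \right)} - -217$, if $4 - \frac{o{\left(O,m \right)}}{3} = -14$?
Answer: $271$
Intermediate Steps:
$f{\left(K \right)} = 20 K$
$o{\left(O,m \right)} = 54$ ($o{\left(O,m \right)} = 12 - -42 = 12 + 42 = 54$)
$o{\left(f{\left(-4 \right)},-9 \right)} - -217 = 54 - -217 = 54 + 217 = 271$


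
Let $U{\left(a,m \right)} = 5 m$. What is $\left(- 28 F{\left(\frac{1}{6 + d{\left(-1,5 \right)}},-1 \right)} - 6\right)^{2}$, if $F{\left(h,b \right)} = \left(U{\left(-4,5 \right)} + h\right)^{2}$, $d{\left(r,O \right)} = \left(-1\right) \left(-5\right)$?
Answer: $\frac{4552479391716}{14641} \approx 3.1094 \cdot 10^{8}$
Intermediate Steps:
$d{\left(r,O \right)} = 5$
$F{\left(h,b \right)} = \left(25 + h\right)^{2}$ ($F{\left(h,b \right)} = \left(5 \cdot 5 + h\right)^{2} = \left(25 + h\right)^{2}$)
$\left(- 28 F{\left(\frac{1}{6 + d{\left(-1,5 \right)}},-1 \right)} - 6\right)^{2} = \left(- 28 \left(25 + \frac{1}{6 + 5}\right)^{2} - 6\right)^{2} = \left(- 28 \left(25 + \frac{1}{11}\right)^{2} - 6\right)^{2} = \left(- 28 \left(\frac{276}{11}\right)^{2} - 6\right)^{2} = \left(\left(-28\right) \frac{76176}{121} - 6\right)^{2} = \left(- \frac{2132928}{121} - 6\right)^{2} = \left(- \frac{2133654}{121}\right)^{2} = \frac{4552479391716}{14641}$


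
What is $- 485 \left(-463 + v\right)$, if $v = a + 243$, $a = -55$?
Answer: $133375$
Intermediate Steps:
$v = 188$ ($v = -55 + 243 = 188$)
$- 485 \left(-463 + v\right) = - 485 \left(-463 + 188\right) = \left(-485\right) \left(-275\right) = 133375$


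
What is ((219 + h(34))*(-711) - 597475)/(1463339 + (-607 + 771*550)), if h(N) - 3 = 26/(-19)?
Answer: -14332537/35848858 ≈ -0.39980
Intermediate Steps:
h(N) = 31/19 (h(N) = 3 + 26/(-19) = 3 + 26*(-1/19) = 3 - 26/19 = 31/19)
((219 + h(34))*(-711) - 597475)/(1463339 + (-607 + 771*550)) = ((219 + 31/19)*(-711) - 597475)/(1463339 + (-607 + 771*550)) = ((4192/19)*(-711) - 597475)/(1463339 + (-607 + 424050)) = (-2980512/19 - 597475)/(1463339 + 423443) = -14332537/19/1886782 = -14332537/19*1/1886782 = -14332537/35848858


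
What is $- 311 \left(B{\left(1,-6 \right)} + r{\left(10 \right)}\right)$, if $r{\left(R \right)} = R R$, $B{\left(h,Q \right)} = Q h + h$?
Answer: $-29545$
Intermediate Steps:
$B{\left(h,Q \right)} = h + Q h$
$r{\left(R \right)} = R^{2}$
$- 311 \left(B{\left(1,-6 \right)} + r{\left(10 \right)}\right) = - 311 \left(1 \left(1 - 6\right) + 10^{2}\right) = - 311 \left(1 \left(-5\right) + 100\right) = - 311 \left(-5 + 100\right) = \left(-311\right) 95 = -29545$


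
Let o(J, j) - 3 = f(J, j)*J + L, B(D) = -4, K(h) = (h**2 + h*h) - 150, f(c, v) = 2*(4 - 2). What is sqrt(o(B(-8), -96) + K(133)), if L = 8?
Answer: sqrt(35223) ≈ 187.68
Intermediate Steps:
f(c, v) = 4 (f(c, v) = 2*2 = 4)
K(h) = -150 + 2*h**2 (K(h) = (h**2 + h**2) - 150 = 2*h**2 - 150 = -150 + 2*h**2)
o(J, j) = 11 + 4*J (o(J, j) = 3 + (4*J + 8) = 3 + (8 + 4*J) = 11 + 4*J)
sqrt(o(B(-8), -96) + K(133)) = sqrt((11 + 4*(-4)) + (-150 + 2*133**2)) = sqrt((11 - 16) + (-150 + 2*17689)) = sqrt(-5 + (-150 + 35378)) = sqrt(-5 + 35228) = sqrt(35223)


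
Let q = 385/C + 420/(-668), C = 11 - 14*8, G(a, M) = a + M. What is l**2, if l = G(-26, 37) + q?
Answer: 12240545769/284495689 ≈ 43.025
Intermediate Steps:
G(a, M) = M + a
C = -101 (C = 11 - 112 = -101)
q = -74900/16867 (q = 385/(-101) + 420/(-668) = 385*(-1/101) + 420*(-1/668) = -385/101 - 105/167 = -74900/16867 ≈ -4.4406)
l = 110637/16867 (l = (37 - 26) - 74900/16867 = 11 - 74900/16867 = 110637/16867 ≈ 6.5594)
l**2 = (110637/16867)**2 = 12240545769/284495689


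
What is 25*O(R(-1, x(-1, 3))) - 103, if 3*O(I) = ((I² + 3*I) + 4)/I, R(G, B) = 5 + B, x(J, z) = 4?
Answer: 19/27 ≈ 0.70370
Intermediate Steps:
O(I) = (4 + I² + 3*I)/(3*I) (O(I) = (((I² + 3*I) + 4)/I)/3 = ((4 + I² + 3*I)/I)/3 = (4 + I² + 3*I)/(3*I))
25*O(R(-1, x(-1, 3))) - 103 = 25*((4 + (5 + 4)*(3 + (5 + 4)))/(3*(5 + 4))) - 103 = 25*((⅓)*(4 + 9*(3 + 9))/9) - 103 = 25*((⅓)*(⅑)*(4 + 9*12)) - 103 = 25*((⅓)*(⅑)*(4 + 108)) - 103 = 25*((⅓)*(⅑)*112) - 103 = 25*(112/27) - 103 = 2800/27 - 103 = 19/27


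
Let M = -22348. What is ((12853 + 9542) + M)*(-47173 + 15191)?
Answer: -1503154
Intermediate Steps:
((12853 + 9542) + M)*(-47173 + 15191) = ((12853 + 9542) - 22348)*(-47173 + 15191) = (22395 - 22348)*(-31982) = 47*(-31982) = -1503154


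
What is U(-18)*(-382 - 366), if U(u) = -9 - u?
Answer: -6732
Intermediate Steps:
U(-18)*(-382 - 366) = (-9 - 1*(-18))*(-382 - 366) = (-9 + 18)*(-748) = 9*(-748) = -6732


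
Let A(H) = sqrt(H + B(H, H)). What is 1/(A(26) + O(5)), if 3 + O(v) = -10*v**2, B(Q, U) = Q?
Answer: -253/63957 - 2*sqrt(13)/63957 ≈ -0.0040685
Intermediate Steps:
O(v) = -3 - 10*v**2
A(H) = sqrt(2)*sqrt(H) (A(H) = sqrt(H + H) = sqrt(2*H) = sqrt(2)*sqrt(H))
1/(A(26) + O(5)) = 1/(sqrt(2)*sqrt(26) + (-3 - 10*5**2)) = 1/(2*sqrt(13) + (-3 - 10*25)) = 1/(2*sqrt(13) + (-3 - 250)) = 1/(2*sqrt(13) - 253) = 1/(-253 + 2*sqrt(13))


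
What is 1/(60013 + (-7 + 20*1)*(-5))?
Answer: 1/59948 ≈ 1.6681e-5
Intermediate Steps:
1/(60013 + (-7 + 20*1)*(-5)) = 1/(60013 + (-7 + 20)*(-5)) = 1/(60013 + 13*(-5)) = 1/(60013 - 65) = 1/59948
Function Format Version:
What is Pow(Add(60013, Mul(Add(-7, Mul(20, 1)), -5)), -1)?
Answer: Rational(1, 59948) ≈ 1.6681e-5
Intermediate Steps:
Pow(Add(60013, Mul(Add(-7, Mul(20, 1)), -5)), -1) = Pow(Add(60013, Mul(Add(-7, 20), -5)), -1) = Pow(Add(60013, Mul(13, -5)), -1) = Pow(Add(60013, -65), -1) = Pow(59948, -1) = Rational(1, 59948)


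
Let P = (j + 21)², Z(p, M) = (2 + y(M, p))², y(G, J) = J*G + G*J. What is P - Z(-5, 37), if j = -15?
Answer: -135388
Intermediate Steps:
y(G, J) = 2*G*J (y(G, J) = G*J + G*J = 2*G*J)
Z(p, M) = (2 + 2*M*p)²
P = 36 (P = (-15 + 21)² = 6² = 36)
P - Z(-5, 37) = 36 - 4*(1 + 37*(-5))² = 36 - 4*(1 - 185)² = 36 - 4*(-184)² = 36 - 4*33856 = 36 - 1*135424 = 36 - 135424 = -135388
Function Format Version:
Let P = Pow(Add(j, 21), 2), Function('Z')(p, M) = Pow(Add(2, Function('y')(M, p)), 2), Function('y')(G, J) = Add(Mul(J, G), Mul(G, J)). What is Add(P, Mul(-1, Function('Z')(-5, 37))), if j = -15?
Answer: -135388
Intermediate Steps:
Function('y')(G, J) = Mul(2, G, J) (Function('y')(G, J) = Add(Mul(G, J), Mul(G, J)) = Mul(2, G, J))
Function('Z')(p, M) = Pow(Add(2, Mul(2, M, p)), 2)
P = 36 (P = Pow(Add(-15, 21), 2) = Pow(6, 2) = 36)
Add(P, Mul(-1, Function('Z')(-5, 37))) = Add(36, Mul(-1, Mul(4, Pow(Add(1, Mul(37, -5)), 2)))) = Add(36, Mul(-1, Mul(4, Pow(Add(1, -185), 2)))) = Add(36, Mul(-1, Mul(4, Pow(-184, 2)))) = Add(36, Mul(-1, Mul(4, 33856))) = Add(36, Mul(-1, 135424)) = Add(36, -135424) = -135388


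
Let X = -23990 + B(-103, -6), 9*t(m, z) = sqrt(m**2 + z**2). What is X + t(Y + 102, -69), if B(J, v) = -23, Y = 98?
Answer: -24013 + sqrt(44761)/9 ≈ -23990.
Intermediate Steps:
t(m, z) = sqrt(m**2 + z**2)/9
X = -24013 (X = -23990 - 23 = -24013)
X + t(Y + 102, -69) = -24013 + sqrt((98 + 102)**2 + (-69)**2)/9 = -24013 + sqrt(200**2 + 4761)/9 = -24013 + sqrt(40000 + 4761)/9 = -24013 + sqrt(44761)/9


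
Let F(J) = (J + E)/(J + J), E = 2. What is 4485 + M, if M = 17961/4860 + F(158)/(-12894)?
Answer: 1234521562877/275029020 ≈ 4488.7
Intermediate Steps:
F(J) = (2 + J)/(2*J) (F(J) = (J + 2)/(J + J) = (2 + J)/((2*J)) = (2 + J)*(1/(2*J)) = (2 + J)/(2*J))
M = 1016408177/275029020 (M = 17961/4860 + ((1/2)*(2 + 158)/158)/(-12894) = 17961*(1/4860) + ((1/2)*(1/158)*160)*(-1/12894) = 5987/1620 + (40/79)*(-1/12894) = 5987/1620 - 20/509313 = 1016408177/275029020 ≈ 3.6956)
4485 + M = 4485 + 1016408177/275029020 = 1234521562877/275029020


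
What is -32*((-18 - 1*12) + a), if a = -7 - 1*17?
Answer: 1728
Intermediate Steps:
a = -24 (a = -7 - 17 = -24)
-32*((-18 - 1*12) + a) = -32*((-18 - 1*12) - 24) = -32*((-18 - 12) - 24) = -32*(-30 - 24) = -32*(-54) = 1728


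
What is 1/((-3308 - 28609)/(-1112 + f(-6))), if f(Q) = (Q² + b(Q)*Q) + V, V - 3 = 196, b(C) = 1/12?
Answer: 585/21278 ≈ 0.027493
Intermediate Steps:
b(C) = 1/12
V = 199 (V = 3 + 196 = 199)
f(Q) = 199 + Q² + Q/12 (f(Q) = (Q² + Q/12) + 199 = 199 + Q² + Q/12)
1/((-3308 - 28609)/(-1112 + f(-6))) = 1/((-3308 - 28609)/(-1112 + (199 + (-6)² + (1/12)*(-6)))) = 1/(-31917/(-1112 + (199 + 36 - ½))) = 1/(-31917/(-1112 + 469/2)) = 1/(-31917/(-1755/2)) = 1/(-31917*(-2/1755)) = 1/(21278/585) = 585/21278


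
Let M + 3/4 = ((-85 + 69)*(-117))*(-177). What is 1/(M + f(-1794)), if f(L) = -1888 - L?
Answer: -4/1325755 ≈ -3.0172e-6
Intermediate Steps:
M = -1325379/4 (M = -¾ + ((-85 + 69)*(-117))*(-177) = -¾ - 16*(-117)*(-177) = -¾ + 1872*(-177) = -¾ - 331344 = -1325379/4 ≈ -3.3135e+5)
1/(M + f(-1794)) = 1/(-1325379/4 + (-1888 - 1*(-1794))) = 1/(-1325379/4 + (-1888 + 1794)) = 1/(-1325379/4 - 94) = 1/(-1325755/4) = -4/1325755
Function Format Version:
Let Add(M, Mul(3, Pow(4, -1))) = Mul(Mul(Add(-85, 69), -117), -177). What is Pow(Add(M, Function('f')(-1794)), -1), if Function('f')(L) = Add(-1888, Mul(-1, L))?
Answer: Rational(-4, 1325755) ≈ -3.0172e-6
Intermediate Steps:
M = Rational(-1325379, 4) (M = Add(Rational(-3, 4), Mul(Mul(Add(-85, 69), -117), -177)) = Add(Rational(-3, 4), Mul(Mul(-16, -117), -177)) = Add(Rational(-3, 4), Mul(1872, -177)) = Add(Rational(-3, 4), -331344) = Rational(-1325379, 4) ≈ -3.3135e+5)
Pow(Add(M, Function('f')(-1794)), -1) = Pow(Add(Rational(-1325379, 4), Add(-1888, Mul(-1, -1794))), -1) = Pow(Add(Rational(-1325379, 4), Add(-1888, 1794)), -1) = Pow(Add(Rational(-1325379, 4), -94), -1) = Pow(Rational(-1325755, 4), -1) = Rational(-4, 1325755)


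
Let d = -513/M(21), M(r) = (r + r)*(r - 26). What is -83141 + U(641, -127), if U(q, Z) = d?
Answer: -5819699/70 ≈ -83139.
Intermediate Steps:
M(r) = 2*r*(-26 + r) (M(r) = (2*r)*(-26 + r) = 2*r*(-26 + r))
d = 171/70 (d = -513*1/(42*(-26 + 21)) = -513/(2*21*(-5)) = -513/(-210) = -513*(-1/210) = 171/70 ≈ 2.4429)
U(q, Z) = 171/70
-83141 + U(641, -127) = -83141 + 171/70 = -5819699/70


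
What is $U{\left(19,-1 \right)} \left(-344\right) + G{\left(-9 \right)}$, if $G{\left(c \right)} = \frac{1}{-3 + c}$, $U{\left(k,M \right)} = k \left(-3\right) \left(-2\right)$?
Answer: $- \frac{470593}{12} \approx -39216.0$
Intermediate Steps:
$U{\left(k,M \right)} = 6 k$ ($U{\left(k,M \right)} = - 3 k \left(-2\right) = 6 k$)
$U{\left(19,-1 \right)} \left(-344\right) + G{\left(-9 \right)} = 6 \cdot 19 \left(-344\right) + \frac{1}{-3 - 9} = 114 \left(-344\right) + \frac{1}{-12} = -39216 - \frac{1}{12} = - \frac{470593}{12}$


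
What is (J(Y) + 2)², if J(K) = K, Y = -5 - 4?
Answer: 49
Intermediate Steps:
Y = -9
(J(Y) + 2)² = (-9 + 2)² = (-7)² = 49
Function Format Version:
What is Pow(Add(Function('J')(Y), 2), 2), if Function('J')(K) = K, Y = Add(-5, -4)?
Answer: 49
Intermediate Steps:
Y = -9
Pow(Add(Function('J')(Y), 2), 2) = Pow(Add(-9, 2), 2) = Pow(-7, 2) = 49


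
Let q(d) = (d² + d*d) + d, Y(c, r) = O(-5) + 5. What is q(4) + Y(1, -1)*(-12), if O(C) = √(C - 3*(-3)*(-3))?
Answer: -24 - 48*I*√2 ≈ -24.0 - 67.882*I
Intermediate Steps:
O(C) = √(-27 + C) (O(C) = √(C + 9*(-3)) = √(C - 27) = √(-27 + C))
Y(c, r) = 5 + 4*I*√2 (Y(c, r) = √(-27 - 5) + 5 = √(-32) + 5 = 4*I*√2 + 5 = 5 + 4*I*√2)
q(d) = d + 2*d² (q(d) = (d² + d²) + d = 2*d² + d = d + 2*d²)
q(4) + Y(1, -1)*(-12) = 4*(1 + 2*4) + (5 + 4*I*√2)*(-12) = 4*(1 + 8) + (-60 - 48*I*√2) = 4*9 + (-60 - 48*I*√2) = 36 + (-60 - 48*I*√2) = -24 - 48*I*√2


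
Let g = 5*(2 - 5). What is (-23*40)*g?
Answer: 13800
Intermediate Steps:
g = -15 (g = 5*(-3) = -15)
(-23*40)*g = -23*40*(-15) = -920*(-15) = 13800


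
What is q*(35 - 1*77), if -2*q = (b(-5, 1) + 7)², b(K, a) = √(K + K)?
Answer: 819 + 294*I*√10 ≈ 819.0 + 929.71*I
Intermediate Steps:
b(K, a) = √2*√K (b(K, a) = √(2*K) = √2*√K)
q = -(7 + I*√10)²/2 (q = -(√2*√(-5) + 7)²/2 = -(√2*(I*√5) + 7)²/2 = -(I*√10 + 7)²/2 = -(7 + I*√10)²/2 ≈ -19.5 - 22.136*I)
q*(35 - 1*77) = (-(7 + I*√10)²/2)*(35 - 1*77) = (-(7 + I*√10)²/2)*(35 - 77) = -(7 + I*√10)²/2*(-42) = 21*(7 + I*√10)²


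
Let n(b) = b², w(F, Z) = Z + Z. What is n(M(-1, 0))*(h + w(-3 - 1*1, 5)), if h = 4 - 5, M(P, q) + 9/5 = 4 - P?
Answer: 2304/25 ≈ 92.160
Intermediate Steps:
M(P, q) = 11/5 - P (M(P, q) = -9/5 + (4 - P) = 11/5 - P)
h = -1
w(F, Z) = 2*Z
n(M(-1, 0))*(h + w(-3 - 1*1, 5)) = (11/5 - 1*(-1))²*(-1 + 2*5) = (11/5 + 1)²*(-1 + 10) = (16/5)²*9 = (256/25)*9 = 2304/25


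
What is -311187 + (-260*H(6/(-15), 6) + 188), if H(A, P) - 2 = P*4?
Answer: -317759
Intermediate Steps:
H(A, P) = 2 + 4*P (H(A, P) = 2 + P*4 = 2 + 4*P)
-311187 + (-260*H(6/(-15), 6) + 188) = -311187 + (-260*(2 + 4*6) + 188) = -311187 + (-260*(2 + 24) + 188) = -311187 + (-260*26 + 188) = -311187 + (-6760 + 188) = -311187 - 6572 = -317759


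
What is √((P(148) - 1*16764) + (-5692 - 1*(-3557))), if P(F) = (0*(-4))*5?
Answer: I*√18899 ≈ 137.47*I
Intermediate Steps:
P(F) = 0 (P(F) = 0*5 = 0)
√((P(148) - 1*16764) + (-5692 - 1*(-3557))) = √((0 - 1*16764) + (-5692 - 1*(-3557))) = √((0 - 16764) + (-5692 + 3557)) = √(-16764 - 2135) = √(-18899) = I*√18899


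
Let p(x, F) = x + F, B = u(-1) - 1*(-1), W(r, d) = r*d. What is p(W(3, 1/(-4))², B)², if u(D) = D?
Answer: 81/256 ≈ 0.31641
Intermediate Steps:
W(r, d) = d*r
B = 0 (B = -1 - 1*(-1) = -1 + 1 = 0)
p(x, F) = F + x
p(W(3, 1/(-4))², B)² = (0 + ((1/(-4))*3)²)² = (0 + ((1*(-¼))*3)²)² = (0 + (-¼*3)²)² = (0 + (-¾)²)² = (0 + 9/16)² = (9/16)² = 81/256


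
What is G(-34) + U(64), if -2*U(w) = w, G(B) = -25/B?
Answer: -1063/34 ≈ -31.265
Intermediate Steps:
U(w) = -w/2
G(-34) + U(64) = -25/(-34) - ½*64 = -25*(-1/34) - 32 = 25/34 - 32 = -1063/34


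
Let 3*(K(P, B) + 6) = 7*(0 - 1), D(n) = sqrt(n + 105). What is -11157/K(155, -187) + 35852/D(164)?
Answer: 33471/25 + 35852*sqrt(269)/269 ≈ 3524.8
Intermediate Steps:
D(n) = sqrt(105 + n)
K(P, B) = -25/3 (K(P, B) = -6 + (7*(0 - 1))/3 = -6 + (7*(-1))/3 = -6 + (1/3)*(-7) = -6 - 7/3 = -25/3)
-11157/K(155, -187) + 35852/D(164) = -11157/(-25/3) + 35852/(sqrt(105 + 164)) = -11157*(-3/25) + 35852/(sqrt(269)) = 33471/25 + 35852*(sqrt(269)/269) = 33471/25 + 35852*sqrt(269)/269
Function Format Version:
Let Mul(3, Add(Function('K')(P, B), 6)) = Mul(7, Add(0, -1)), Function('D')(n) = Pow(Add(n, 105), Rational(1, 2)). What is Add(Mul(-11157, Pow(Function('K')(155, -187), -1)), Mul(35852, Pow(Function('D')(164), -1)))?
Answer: Add(Rational(33471, 25), Mul(Rational(35852, 269), Pow(269, Rational(1, 2)))) ≈ 3524.8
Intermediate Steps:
Function('D')(n) = Pow(Add(105, n), Rational(1, 2))
Function('K')(P, B) = Rational(-25, 3) (Function('K')(P, B) = Add(-6, Mul(Rational(1, 3), Mul(7, Add(0, -1)))) = Add(-6, Mul(Rational(1, 3), Mul(7, -1))) = Add(-6, Mul(Rational(1, 3), -7)) = Add(-6, Rational(-7, 3)) = Rational(-25, 3))
Add(Mul(-11157, Pow(Function('K')(155, -187), -1)), Mul(35852, Pow(Function('D')(164), -1))) = Add(Mul(-11157, Pow(Rational(-25, 3), -1)), Mul(35852, Pow(Pow(Add(105, 164), Rational(1, 2)), -1))) = Add(Mul(-11157, Rational(-3, 25)), Mul(35852, Pow(Pow(269, Rational(1, 2)), -1))) = Add(Rational(33471, 25), Mul(35852, Mul(Rational(1, 269), Pow(269, Rational(1, 2))))) = Add(Rational(33471, 25), Mul(Rational(35852, 269), Pow(269, Rational(1, 2))))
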